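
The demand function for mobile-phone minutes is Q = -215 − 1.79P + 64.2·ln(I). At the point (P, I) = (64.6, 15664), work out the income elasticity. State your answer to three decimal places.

At P = 64.6, I = 15664: Q = 289.482.
Holding P constant, ∂Q/∂I = 64.2/I = 0.00409857.
η_I = (∂Q/∂I)·(I/Q) = 0.00409857 × (15664/289.482) = 0.222.

0.222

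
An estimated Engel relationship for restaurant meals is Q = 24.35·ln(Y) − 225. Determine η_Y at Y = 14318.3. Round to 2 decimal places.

At Y = 14318.3: Q = 8.012.
dQ/dY = 24.35/Y = 0.00170062 at this income.
η = (dQ/dY)·(Y/Q) = 0.00170062 × (14318.3/8.012) = 3.04.

3.04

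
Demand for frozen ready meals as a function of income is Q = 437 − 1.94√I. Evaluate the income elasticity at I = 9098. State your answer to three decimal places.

At I = 9098: Q = 251.956.
dQ/dI = -1.94/(2√I) = -0.0101695 at this income.
η = (dQ/dI)·(I/Q) = -0.0101695 × (9098/251.956) = -0.367.

-0.367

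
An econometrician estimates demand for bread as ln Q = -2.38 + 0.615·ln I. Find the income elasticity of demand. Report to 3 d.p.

In a log-linear demand, the coefficient on ln I is the income elasticity.
So η = 0.615.

0.615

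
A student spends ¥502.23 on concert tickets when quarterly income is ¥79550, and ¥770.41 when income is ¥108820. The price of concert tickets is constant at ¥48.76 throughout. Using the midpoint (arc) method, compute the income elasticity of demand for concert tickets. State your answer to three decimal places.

With a constant price, Q₁ = 502.23/48.76 = 10.300 and Q₂ = 770.41/48.76 = 15.800 (equivalently, work directly with expenditure since P cancels).
Midpoint %ΔQ = (770.41 − 502.23)/636.32 = 0.42145; midpoint %ΔI = (108820 − 79550)/94185 = 0.31077.
η = 0.42145 / 0.31077 = 1.356.

1.356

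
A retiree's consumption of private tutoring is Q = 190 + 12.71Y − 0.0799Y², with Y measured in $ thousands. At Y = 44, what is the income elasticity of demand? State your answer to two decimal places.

0.42

At Y = 44: Q = 594.5536.
dQ/dY = 12.71 − 0.1598Y = 5.67880.
η = (dQ/dY)·(Y/Q) = 5.67880 × (44/594.5536) = 0.42.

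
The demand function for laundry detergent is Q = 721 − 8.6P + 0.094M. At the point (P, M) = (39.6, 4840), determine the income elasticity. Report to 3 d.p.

At P = 39.6, M = 4840: Q = 835.400.
Holding P constant, ∂Q/∂M = 0.094.
η_M = (∂Q/∂M)·(M/Q) = 0.094 × (4840/835.400) = 0.545.

0.545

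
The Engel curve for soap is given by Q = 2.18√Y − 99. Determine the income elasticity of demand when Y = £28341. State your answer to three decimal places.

At Y = 28341: Q = 267.998.
dQ/dY = 2.18/(2√Y) = 0.00647469 at this income.
η = (dQ/dY)·(Y/Q) = 0.00647469 × (28341/267.998) = 0.685.

0.685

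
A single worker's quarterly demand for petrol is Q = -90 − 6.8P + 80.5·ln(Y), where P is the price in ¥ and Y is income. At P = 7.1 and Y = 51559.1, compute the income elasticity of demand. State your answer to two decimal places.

0.11

At P = 7.1, Y = 51559.1: Q = 735.184.
Holding P constant, ∂Q/∂Y = 80.5/Y = 0.00156132.
η_Y = (∂Q/∂Y)·(Y/Q) = 0.00156132 × (51559.1/735.184) = 0.11.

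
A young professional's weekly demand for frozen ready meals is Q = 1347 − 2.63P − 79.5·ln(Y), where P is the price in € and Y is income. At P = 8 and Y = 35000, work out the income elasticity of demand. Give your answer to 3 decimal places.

-0.161

At P = 8, Y = 35000: Q = 494.143.
Holding P constant, ∂Q/∂Y = -79.5/Y = -0.00227143.
η_Y = (∂Q/∂Y)·(Y/Q) = -0.00227143 × (35000/494.143) = -0.161.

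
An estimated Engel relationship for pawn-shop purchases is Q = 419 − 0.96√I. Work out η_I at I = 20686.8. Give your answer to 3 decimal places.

At I = 20686.8: Q = 280.924.
dQ/dI = -0.96/(2√I) = -0.00333729 at this income.
η = (dQ/dI)·(I/Q) = -0.00333729 × (20686.8/280.924) = -0.246.

-0.246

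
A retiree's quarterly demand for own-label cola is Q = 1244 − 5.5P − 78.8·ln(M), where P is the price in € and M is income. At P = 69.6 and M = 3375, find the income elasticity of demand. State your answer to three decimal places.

-0.357

At P = 69.6, M = 3375: Q = 221.017.
Holding P constant, ∂Q/∂M = -78.8/M = -0.0233481.
η_M = (∂Q/∂M)·(M/Q) = -0.0233481 × (3375/221.017) = -0.357.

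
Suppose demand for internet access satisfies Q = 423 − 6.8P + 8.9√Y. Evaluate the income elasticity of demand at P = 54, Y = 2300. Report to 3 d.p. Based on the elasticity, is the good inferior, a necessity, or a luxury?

At P = 54, Y = 2300: Q = 482.629.
Holding P constant, ∂Q/∂Y = 8.9/(2√Y) = 0.0927889.
η_Y = (∂Q/∂Y)·(Y/Q) = 0.0927889 × (2300/482.629) = 0.442.
Since 0 < η < 1, this is a necessity.

0.442 (necessity)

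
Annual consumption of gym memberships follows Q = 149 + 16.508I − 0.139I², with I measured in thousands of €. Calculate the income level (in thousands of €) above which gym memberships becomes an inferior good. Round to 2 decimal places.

59.38

dQ/dI = 16.508 − 0.278I.
The good is inferior where dQ/dI < 0. Setting dQ/dI = 0 gives I = 16.508 / 0.278 = 59.38.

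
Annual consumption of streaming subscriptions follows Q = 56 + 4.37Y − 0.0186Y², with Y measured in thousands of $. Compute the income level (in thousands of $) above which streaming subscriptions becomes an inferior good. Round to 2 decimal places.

dQ/dY = 4.37 − 0.0372Y.
The good is inferior where dQ/dY < 0. Setting dQ/dY = 0 gives Y = 4.37 / 0.0372 = 117.47.

117.47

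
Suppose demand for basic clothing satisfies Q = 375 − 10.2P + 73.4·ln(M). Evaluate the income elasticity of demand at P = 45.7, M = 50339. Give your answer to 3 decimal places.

At P = 45.7, M = 50339: Q = 703.528.
Holding P constant, ∂Q/∂M = 73.4/M = 0.00145811.
η_M = (∂Q/∂M)·(M/Q) = 0.00145811 × (50339/703.528) = 0.104.

0.104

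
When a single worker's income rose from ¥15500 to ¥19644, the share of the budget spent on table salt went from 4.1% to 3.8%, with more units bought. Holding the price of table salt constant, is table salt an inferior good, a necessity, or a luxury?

necessity

Quantity rises but the budget share falls as income rises, so 0 < η < 1.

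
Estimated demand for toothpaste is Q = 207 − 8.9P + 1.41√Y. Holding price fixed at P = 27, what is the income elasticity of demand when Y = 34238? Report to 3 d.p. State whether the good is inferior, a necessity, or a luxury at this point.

At P = 27, Y = 34238: Q = 227.600.
Holding P constant, ∂Q/∂Y = 1.41/(2√Y) = 0.00381009.
η_Y = (∂Q/∂Y)·(Y/Q) = 0.00381009 × (34238/227.600) = 0.573.
Since 0 < η < 1, this is a necessity.

0.573 (necessity)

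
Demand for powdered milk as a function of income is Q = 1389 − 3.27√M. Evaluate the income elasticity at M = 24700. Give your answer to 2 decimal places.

-0.29

At M = 24700: Q = 875.079.
dQ/dM = -3.27/(2√M) = -0.0104033 at this income.
η = (dQ/dM)·(M/Q) = -0.0104033 × (24700/875.079) = -0.29.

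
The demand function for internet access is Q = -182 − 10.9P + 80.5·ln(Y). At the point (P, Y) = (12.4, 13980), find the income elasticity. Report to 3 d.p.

At P = 12.4, Y = 13980: Q = 451.243.
Holding P constant, ∂Q/∂Y = 80.5/Y = 0.00575823.
η_Y = (∂Q/∂Y)·(Y/Q) = 0.00575823 × (13980/451.243) = 0.178.

0.178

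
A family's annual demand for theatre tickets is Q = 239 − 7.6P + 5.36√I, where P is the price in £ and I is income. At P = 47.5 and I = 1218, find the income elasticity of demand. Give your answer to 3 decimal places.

At P = 47.5, I = 1218: Q = 65.063.
Holding P constant, ∂Q/∂I = 5.36/(2√I) = 0.0767911.
η_I = (∂Q/∂I)·(I/Q) = 0.0767911 × (1218/65.063) = 1.438.

1.438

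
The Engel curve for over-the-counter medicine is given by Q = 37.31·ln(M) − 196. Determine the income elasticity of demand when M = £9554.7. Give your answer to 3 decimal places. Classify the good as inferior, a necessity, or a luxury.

0.256 (necessity)

At M = 9554.7: Q = 145.938.
dQ/dM = 37.31/M = 0.00390488 at this income.
η = (dQ/dM)·(M/Q) = 0.00390488 × (9554.7/145.938) = 0.256.
Since 0 < η < 1, the good is a necessity.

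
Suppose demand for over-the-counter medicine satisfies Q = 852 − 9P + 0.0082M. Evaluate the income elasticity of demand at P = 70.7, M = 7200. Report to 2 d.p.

At P = 70.7, M = 7200: Q = 274.740.
Holding P constant, ∂Q/∂M = 0.0082.
η_M = (∂Q/∂M)·(M/Q) = 0.0082 × (7200/274.740) = 0.21.

0.21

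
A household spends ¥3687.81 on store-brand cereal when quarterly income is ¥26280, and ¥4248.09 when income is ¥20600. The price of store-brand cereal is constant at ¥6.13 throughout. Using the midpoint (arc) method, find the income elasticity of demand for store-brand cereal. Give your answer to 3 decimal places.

With a constant price, Q₁ = 3687.81/6.13 = 601.600 and Q₂ = 4248.09/6.13 = 693.000 (equivalently, work directly with expenditure since P cancels).
Midpoint %ΔQ = (4248.09 − 3687.81)/3967.95 = 0.14120; midpoint %ΔI = (20600 − 26280)/23440 = -0.24232.
η = 0.14120 / -0.24232 = -0.583.

-0.583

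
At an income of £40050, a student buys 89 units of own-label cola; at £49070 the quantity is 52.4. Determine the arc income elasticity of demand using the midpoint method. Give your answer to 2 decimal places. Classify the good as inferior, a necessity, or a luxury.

ΔQ = 52.4 − 89 = -36.6; midpoint Q̄ = (89 + 52.4)/2 = 70.7.
ΔI = 49070 − 40050 = 9020; midpoint Ī = (40050 + 49070)/2 = 44560.
η = (ΔQ/Q̄) ÷ (ΔI/Ī) = (-36.6/70.7) ÷ (9020/44560) = -2.56.
η < 0 ⇒ inferior good.

-2.56 (inferior good)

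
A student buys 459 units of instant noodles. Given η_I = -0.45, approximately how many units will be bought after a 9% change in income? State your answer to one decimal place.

440.4

%ΔQ ≈ η × %ΔI = -0.45 × 9% = -4.05%.
New Q ≈ 459 × (1 − 0.0405) = 440.4.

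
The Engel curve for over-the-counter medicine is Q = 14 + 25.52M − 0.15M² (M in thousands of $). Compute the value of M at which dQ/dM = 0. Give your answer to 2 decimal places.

dQ/dM = 25.52 − 0.3M.
The good is inferior where dQ/dM < 0. Setting dQ/dM = 0 gives M = 25.52 / 0.3 = 85.07.

85.07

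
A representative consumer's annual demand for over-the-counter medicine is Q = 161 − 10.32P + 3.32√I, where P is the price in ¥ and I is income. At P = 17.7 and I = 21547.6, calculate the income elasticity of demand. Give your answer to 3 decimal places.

0.523

At P = 17.7, I = 21547.6: Q = 465.682.
Holding P constant, ∂Q/∂I = 3.32/(2√I) = 0.0113086.
η_I = (∂Q/∂I)·(I/Q) = 0.0113086 × (21547.6/465.682) = 0.523.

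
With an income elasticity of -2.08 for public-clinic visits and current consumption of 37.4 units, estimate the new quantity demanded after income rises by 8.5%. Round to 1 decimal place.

30.8

%ΔQ ≈ η × %ΔI = -2.08 × 8.5% = -17.68%.
New Q ≈ 37.4 × (1 − 0.1768) = 30.8.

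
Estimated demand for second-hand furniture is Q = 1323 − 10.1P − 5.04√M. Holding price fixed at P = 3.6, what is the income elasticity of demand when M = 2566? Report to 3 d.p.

At P = 3.6, M = 2566: Q = 1031.335.
Holding P constant, ∂Q/∂M = -5.04/(2√M) = -0.0497476.
η_M = (∂Q/∂M)·(M/Q) = -0.0497476 × (2566/1031.335) = -0.124.

-0.124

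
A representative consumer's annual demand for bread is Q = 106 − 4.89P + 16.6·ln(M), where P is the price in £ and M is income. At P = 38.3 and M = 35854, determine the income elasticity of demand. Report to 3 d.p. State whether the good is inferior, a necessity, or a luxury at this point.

At P = 38.3, M = 35854: Q = 92.801.
Holding P constant, ∂Q/∂M = 16.6/M = 0.000462989.
η_M = (∂Q/∂M)·(M/Q) = 0.000462989 × (35854/92.801) = 0.179.
Since 0 < η < 1, this is a necessity.

0.179 (necessity)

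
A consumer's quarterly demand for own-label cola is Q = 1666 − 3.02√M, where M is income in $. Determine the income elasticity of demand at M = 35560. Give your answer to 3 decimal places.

-0.260

At M = 35560: Q = 1096.508.
dQ/dM = -3.02/(2√M) = -0.00800748 at this income.
η = (dQ/dM)·(M/Q) = -0.00800748 × (35560/1096.508) = -0.260.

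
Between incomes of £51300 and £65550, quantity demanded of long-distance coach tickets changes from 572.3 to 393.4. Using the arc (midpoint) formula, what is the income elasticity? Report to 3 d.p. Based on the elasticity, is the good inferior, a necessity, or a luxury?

-1.519 (inferior good)

ΔQ = 393.4 − 572.3 = -178.9; midpoint Q̄ = (572.3 + 393.4)/2 = 482.85.
ΔI = 65550 − 51300 = 14250; midpoint Ī = (51300 + 65550)/2 = 58425.
η = (ΔQ/Q̄) ÷ (ΔI/Ī) = (-178.9/482.85) ÷ (14250/58425) = -1.519.
η < 0 ⇒ inferior good.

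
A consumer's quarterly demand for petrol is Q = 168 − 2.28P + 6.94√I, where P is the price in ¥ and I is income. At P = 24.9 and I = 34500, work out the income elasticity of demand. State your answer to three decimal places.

At P = 24.9, I = 34500: Q = 1400.276.
Holding P constant, ∂Q/∂I = 6.94/(2√I) = 0.0186819.
η_I = (∂Q/∂I)·(I/Q) = 0.0186819 × (34500/1400.276) = 0.460.

0.460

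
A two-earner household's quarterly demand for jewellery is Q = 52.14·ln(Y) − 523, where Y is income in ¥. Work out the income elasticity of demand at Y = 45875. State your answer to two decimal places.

1.42

At Y = 45875: Q = 36.654.
dQ/dY = 52.14/Y = 0.00113657 at this income.
η = (dQ/dY)·(Y/Q) = 0.00113657 × (45875/36.654) = 1.42.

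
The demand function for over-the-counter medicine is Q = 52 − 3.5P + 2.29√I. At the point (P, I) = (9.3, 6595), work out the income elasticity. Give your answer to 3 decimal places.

0.453

At P = 9.3, I = 6595: Q = 205.420.
Holding P constant, ∂Q/∂I = 2.29/(2√I) = 0.0140993.
η_I = (∂Q/∂I)·(I/Q) = 0.0140993 × (6595/205.420) = 0.453.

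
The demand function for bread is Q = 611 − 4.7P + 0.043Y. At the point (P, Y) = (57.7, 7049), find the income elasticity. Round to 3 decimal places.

At P = 57.7, Y = 7049: Q = 642.917.
Holding P constant, ∂Q/∂Y = 0.043.
η_Y = (∂Q/∂Y)·(Y/Q) = 0.043 × (7049/642.917) = 0.471.

0.471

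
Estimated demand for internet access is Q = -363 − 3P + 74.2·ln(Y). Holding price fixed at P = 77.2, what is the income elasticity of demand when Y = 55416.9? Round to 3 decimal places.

0.344

At P = 77.2, Y = 55416.9: Q = 215.860.
Holding P constant, ∂Q/∂Y = 74.2/Y = 0.00133894.
η_Y = (∂Q/∂Y)·(Y/Q) = 0.00133894 × (55416.9/215.860) = 0.344.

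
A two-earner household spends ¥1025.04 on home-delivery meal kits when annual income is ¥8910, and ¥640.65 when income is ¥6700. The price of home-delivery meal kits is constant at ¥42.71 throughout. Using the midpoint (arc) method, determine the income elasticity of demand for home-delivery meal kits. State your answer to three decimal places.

1.630

With a constant price, Q₁ = 1025.04/42.71 = 24.000 and Q₂ = 640.65/42.71 = 15.000 (equivalently, work directly with expenditure since P cancels).
Midpoint %ΔQ = (640.65 − 1025.04)/832.85 = -0.46154; midpoint %ΔI = (6700 − 8910)/7805 = -0.28315.
η = -0.46154 / -0.28315 = 1.630.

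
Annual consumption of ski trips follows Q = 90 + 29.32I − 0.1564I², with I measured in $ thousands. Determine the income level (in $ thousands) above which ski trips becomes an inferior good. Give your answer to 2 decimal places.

93.73

dQ/dI = 29.32 − 0.3128I.
The good is inferior where dQ/dI < 0. Setting dQ/dI = 0 gives I = 29.32 / 0.3128 = 93.73.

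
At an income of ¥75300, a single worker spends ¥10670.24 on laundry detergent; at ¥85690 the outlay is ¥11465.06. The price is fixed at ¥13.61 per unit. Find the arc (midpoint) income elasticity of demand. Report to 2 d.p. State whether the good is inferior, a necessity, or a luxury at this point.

0.56 (necessity)

With a constant price, Q₁ = 10670.24/13.61 = 784.000 and Q₂ = 11465.06/13.61 = 842.400 (equivalently, work directly with expenditure since P cancels).
Midpoint %ΔQ = (11465.06 − 10670.24)/11067.65 = 0.07181; midpoint %ΔI = (85690 − 75300)/80495 = 0.12908.
η = 0.07181 / 0.12908 = 0.56.
0 < η < 1 ⇒ necessity.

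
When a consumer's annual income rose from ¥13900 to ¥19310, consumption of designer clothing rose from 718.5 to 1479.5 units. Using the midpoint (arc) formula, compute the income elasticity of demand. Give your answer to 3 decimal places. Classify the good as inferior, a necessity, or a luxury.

ΔQ = 1479.5 − 718.5 = 761; midpoint Q̄ = (718.5 + 1479.5)/2 = 1099.
ΔI = 19310 − 13900 = 5410; midpoint Ī = (13900 + 19310)/2 = 16605.
η = (ΔQ/Q̄) ÷ (ΔI/Ī) = (761/1099) ÷ (5410/16605) = 2.125.
η > 1 ⇒ luxury.

2.125 (luxury)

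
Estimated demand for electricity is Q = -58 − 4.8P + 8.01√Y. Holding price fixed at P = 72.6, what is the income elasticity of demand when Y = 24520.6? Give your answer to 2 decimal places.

0.74

At P = 72.6, Y = 24520.6: Q = 847.810.
Holding P constant, ∂Q/∂Y = 8.01/(2√Y) = 0.0255763.
η_Y = (∂Q/∂Y)·(Y/Q) = 0.0255763 × (24520.6/847.810) = 0.74.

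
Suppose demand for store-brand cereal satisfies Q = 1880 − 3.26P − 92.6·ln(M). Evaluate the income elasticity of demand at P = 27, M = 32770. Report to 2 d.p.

-0.11

At P = 27, M = 32770: Q = 829.193.
Holding P constant, ∂Q/∂M = -92.6/M = -0.00282576.
η_M = (∂Q/∂M)·(M/Q) = -0.00282576 × (32770/829.193) = -0.11.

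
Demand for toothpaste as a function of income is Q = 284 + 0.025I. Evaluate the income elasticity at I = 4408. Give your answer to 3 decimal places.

0.280

At I = 4408: Q = 394.200.
dQ/dI = 0.025.
η = (dQ/dI)·(I/Q) = 0.025 × (4408/394.200) = 0.280.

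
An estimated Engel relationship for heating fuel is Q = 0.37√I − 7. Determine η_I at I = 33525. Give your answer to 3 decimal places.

At I = 33525: Q = 60.746.
dQ/dI = 0.37/(2√I) = 0.00101039 at this income.
η = (dQ/dI)·(I/Q) = 0.00101039 × (33525/60.746) = 0.558.

0.558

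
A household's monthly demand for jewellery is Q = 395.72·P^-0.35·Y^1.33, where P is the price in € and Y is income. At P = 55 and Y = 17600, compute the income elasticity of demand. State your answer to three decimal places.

For a multiplicative demand Q = A·P^α·Y^β, the income elasticity is β everywhere.
Here β = 1.33, so η = 1.330.

1.330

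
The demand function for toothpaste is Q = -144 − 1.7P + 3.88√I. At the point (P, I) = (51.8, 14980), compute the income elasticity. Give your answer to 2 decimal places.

0.98

At P = 51.8, I = 14980: Q = 242.824.
Holding P constant, ∂Q/∂I = 3.88/(2√I) = 0.0158506.
η_I = (∂Q/∂I)·(I/Q) = 0.0158506 × (14980/242.824) = 0.98.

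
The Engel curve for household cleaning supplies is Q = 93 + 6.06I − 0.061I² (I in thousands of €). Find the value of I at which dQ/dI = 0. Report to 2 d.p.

dQ/dI = 6.06 − 0.122I.
The good is inferior where dQ/dI < 0. Setting dQ/dI = 0 gives I = 6.06 / 0.122 = 49.67.

49.67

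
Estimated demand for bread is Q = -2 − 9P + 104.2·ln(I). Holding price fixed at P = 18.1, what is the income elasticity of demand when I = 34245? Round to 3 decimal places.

At P = 18.1, I = 34245: Q = 923.083.
Holding P constant, ∂Q/∂I = 104.2/I = 0.00304278.
η_I = (∂Q/∂I)·(I/Q) = 0.00304278 × (34245/923.083) = 0.113.

0.113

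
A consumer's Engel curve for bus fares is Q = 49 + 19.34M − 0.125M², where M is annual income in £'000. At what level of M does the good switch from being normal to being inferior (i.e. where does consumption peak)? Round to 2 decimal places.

dQ/dM = 19.34 − 0.25M.
The good is inferior where dQ/dM < 0. Setting dQ/dM = 0 gives M = 19.34 / 0.25 = 77.36.

77.36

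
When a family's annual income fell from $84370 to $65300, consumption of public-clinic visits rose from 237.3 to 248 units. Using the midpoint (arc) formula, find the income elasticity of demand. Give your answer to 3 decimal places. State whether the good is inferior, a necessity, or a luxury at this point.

ΔQ = 248 − 237.3 = 10.7; midpoint Q̄ = (237.3 + 248)/2 = 242.65.
ΔI = 65300 − 84370 = -19070; midpoint Ī = (84370 + 65300)/2 = 74835.
η = (ΔQ/Q̄) ÷ (ΔI/Ī) = (10.7/242.65) ÷ (-19070/74835) = -0.173.
η < 0 ⇒ inferior good.

-0.173 (inferior good)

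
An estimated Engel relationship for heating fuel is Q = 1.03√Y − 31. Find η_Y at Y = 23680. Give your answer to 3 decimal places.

At Y = 23680: Q = 127.500.
dQ/dY = 1.03/(2√Y) = 0.0033467 at this income.
η = (dQ/dY)·(Y/Q) = 0.0033467 × (23680/127.500) = 0.622.

0.622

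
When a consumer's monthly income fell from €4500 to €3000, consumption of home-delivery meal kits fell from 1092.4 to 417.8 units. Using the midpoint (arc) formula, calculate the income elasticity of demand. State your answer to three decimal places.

ΔQ = 417.8 − 1092.4 = -674.6; midpoint Q̄ = (1092.4 + 417.8)/2 = 755.1.
ΔI = 3000 − 4500 = -1500; midpoint Ī = (4500 + 3000)/2 = 3750.
η = (ΔQ/Q̄) ÷ (ΔI/Ī) = (-674.6/755.1) ÷ (-1500/3750) = 2.233.

2.233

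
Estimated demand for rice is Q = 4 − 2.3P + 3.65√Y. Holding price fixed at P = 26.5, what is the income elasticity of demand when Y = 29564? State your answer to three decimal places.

0.550

At P = 26.5, Y = 29564: Q = 570.638.
Holding P constant, ∂Q/∂Y = 3.65/(2√Y) = 0.0106141.
η_Y = (∂Q/∂Y)·(Y/Q) = 0.0106141 × (29564/570.638) = 0.550.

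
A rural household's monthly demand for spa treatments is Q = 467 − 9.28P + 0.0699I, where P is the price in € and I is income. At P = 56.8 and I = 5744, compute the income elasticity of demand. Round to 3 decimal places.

1.176

At P = 56.8, I = 5744: Q = 341.402.
Holding P constant, ∂Q/∂I = 0.0699.
η_I = (∂Q/∂I)·(I/Q) = 0.0699 × (5744/341.402) = 1.176.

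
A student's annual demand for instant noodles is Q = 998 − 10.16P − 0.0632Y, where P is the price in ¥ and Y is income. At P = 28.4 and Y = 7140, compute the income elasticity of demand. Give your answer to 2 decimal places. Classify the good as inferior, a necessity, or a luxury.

-1.75 (inferior good)

At P = 28.4, Y = 7140: Q = 258.208.
Holding P constant, ∂Q/∂Y = −0.0632.
η_Y = (∂Q/∂Y)·(Y/Q) = -0.0632 × (7140/258.208) = -1.75.
Since η < 0, this is an inferior good.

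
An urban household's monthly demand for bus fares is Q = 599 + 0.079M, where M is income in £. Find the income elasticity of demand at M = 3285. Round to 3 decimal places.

At M = 3285: Q = 858.515.
dQ/dM = 0.079.
η = (dQ/dM)·(M/Q) = 0.079 × (3285/858.515) = 0.302.

0.302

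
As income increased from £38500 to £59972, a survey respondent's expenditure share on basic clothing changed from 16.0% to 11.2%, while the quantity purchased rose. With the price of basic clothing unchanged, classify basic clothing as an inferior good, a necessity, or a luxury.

Quantity rises but the budget share falls as income rises, so 0 < η < 1.

necessity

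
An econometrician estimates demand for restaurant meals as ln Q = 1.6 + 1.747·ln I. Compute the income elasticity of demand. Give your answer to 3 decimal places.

1.747

In a log-linear demand, the coefficient on ln I is the income elasticity.
So η = 1.747.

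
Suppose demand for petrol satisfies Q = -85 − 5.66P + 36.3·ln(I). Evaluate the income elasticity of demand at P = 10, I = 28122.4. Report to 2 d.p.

At P = 10, I = 28122.4: Q = 230.269.
Holding P constant, ∂Q/∂I = 36.3/I = 0.00129079.
η_I = (∂Q/∂I)·(I/Q) = 0.00129079 × (28122.4/230.269) = 0.16.

0.16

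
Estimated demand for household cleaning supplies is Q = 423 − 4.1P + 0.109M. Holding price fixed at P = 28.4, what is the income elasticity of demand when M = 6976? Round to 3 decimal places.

0.713

At P = 28.4, M = 6976: Q = 1066.944.
Holding P constant, ∂Q/∂M = 0.109.
η_M = (∂Q/∂M)·(M/Q) = 0.109 × (6976/1066.944) = 0.713.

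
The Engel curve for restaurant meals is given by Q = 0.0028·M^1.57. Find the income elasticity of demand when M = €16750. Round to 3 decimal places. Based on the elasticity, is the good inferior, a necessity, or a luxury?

For Q = A·M^β the income elasticity is constant and equal to β.
Here β = 1.57, so η = 1.570.
Since η > 1, the good is a luxury.

1.570 (luxury)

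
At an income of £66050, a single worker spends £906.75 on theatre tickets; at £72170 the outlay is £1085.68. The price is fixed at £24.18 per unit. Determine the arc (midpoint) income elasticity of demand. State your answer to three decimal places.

2.028

With a constant price, Q₁ = 906.75/24.18 = 37.500 and Q₂ = 1085.68/24.18 = 44.900 (equivalently, work directly with expenditure since P cancels).
Midpoint %ΔQ = (1085.68 − 906.75)/996.22 = 0.17961; midpoint %ΔI = (72170 − 66050)/69110 = 0.08855.
η = 0.17961 / 0.08855 = 2.028.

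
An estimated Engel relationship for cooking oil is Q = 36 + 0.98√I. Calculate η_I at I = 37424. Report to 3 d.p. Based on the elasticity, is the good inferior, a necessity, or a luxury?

At I = 37424: Q = 225.584.
dQ/dI = 0.98/(2√I) = 0.00253292 at this income.
η = (dQ/dI)·(I/Q) = 0.00253292 × (37424/225.584) = 0.420.
Since 0 < η < 1, the good is a necessity.

0.420 (necessity)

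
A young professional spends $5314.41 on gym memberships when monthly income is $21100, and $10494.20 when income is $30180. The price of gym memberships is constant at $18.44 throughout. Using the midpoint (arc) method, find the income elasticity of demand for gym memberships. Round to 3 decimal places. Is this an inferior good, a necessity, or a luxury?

1.850 (luxury)

With a constant price, Q₁ = 5314.41/18.44 = 288.200 and Q₂ = 10494.20/18.44 = 569.100 (equivalently, work directly with expenditure since P cancels).
Midpoint %ΔQ = (10494.20 − 5314.41)/7904.31 = 0.65531; midpoint %ΔI = (30180 − 21100)/25640 = 0.35413.
η = 0.65531 / 0.35413 = 1.850.
η > 1 ⇒ luxury.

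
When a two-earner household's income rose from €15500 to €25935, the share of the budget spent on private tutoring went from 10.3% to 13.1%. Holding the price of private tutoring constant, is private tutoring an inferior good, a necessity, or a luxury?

luxury

The budget share rises as income rises, so η > 1.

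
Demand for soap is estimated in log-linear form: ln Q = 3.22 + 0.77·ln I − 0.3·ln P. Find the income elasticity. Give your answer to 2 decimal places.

0.77

In a log-linear demand, the coefficient on ln I is the income elasticity.
So η = 0.77.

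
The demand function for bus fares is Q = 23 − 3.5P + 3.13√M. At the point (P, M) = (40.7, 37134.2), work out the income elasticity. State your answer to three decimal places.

At P = 40.7, M = 37134.2: Q = 483.708.
Holding P constant, ∂Q/∂M = 3.13/(2√M) = 0.00812133.
η_M = (∂Q/∂M)·(M/Q) = 0.00812133 × (37134.2/483.708) = 0.623.

0.623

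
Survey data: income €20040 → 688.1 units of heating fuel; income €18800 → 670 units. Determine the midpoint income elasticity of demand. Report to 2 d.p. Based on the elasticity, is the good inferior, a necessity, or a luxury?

0.42 (necessity)

ΔQ = 670 − 688.1 = -18.1; midpoint Q̄ = (688.1 + 670)/2 = 679.05.
ΔI = 18800 − 20040 = -1240; midpoint Ī = (20040 + 18800)/2 = 19420.
η = (ΔQ/Q̄) ÷ (ΔI/Ī) = (-18.1/679.05) ÷ (-1240/19420) = 0.42.
0 < η < 1 ⇒ necessity.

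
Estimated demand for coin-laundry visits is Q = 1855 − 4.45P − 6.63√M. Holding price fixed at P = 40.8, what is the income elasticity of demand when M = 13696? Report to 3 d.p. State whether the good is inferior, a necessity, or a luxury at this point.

At P = 40.8, M = 13696: Q = 897.532.
Holding P constant, ∂Q/∂M = -6.63/(2√M) = -0.0283261.
η_M = (∂Q/∂M)·(M/Q) = -0.0283261 × (13696/897.532) = -0.432.
Since η < 0, this is an inferior good.

-0.432 (inferior good)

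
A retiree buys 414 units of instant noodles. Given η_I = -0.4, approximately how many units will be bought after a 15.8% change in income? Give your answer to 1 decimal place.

%ΔQ ≈ η × %ΔI = -0.4 × 15.8% = -6.32%.
New Q ≈ 414 × (1 − 0.0632) = 387.8.

387.8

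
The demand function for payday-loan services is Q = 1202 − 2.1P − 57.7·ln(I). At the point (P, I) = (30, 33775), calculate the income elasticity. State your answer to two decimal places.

-0.11

At P = 30, I = 33775: Q = 537.335.
Holding P constant, ∂Q/∂I = -57.7/I = -0.00170836.
η_I = (∂Q/∂I)·(I/Q) = -0.00170836 × (33775/537.335) = -0.11.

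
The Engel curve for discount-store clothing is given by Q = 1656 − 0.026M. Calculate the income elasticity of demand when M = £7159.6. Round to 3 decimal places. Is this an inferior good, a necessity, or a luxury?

At M = 7159.6: Q = 1469.850.
dQ/dM = −0.026.
η = (dQ/dM)·(M/Q) = -0.026 × (7159.6/1469.850) = -0.127.
Since η < 0, the good is an inferior good.

-0.127 (inferior good)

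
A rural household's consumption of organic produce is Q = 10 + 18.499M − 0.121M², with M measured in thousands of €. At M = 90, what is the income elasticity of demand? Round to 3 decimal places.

At M = 90: Q = 694.8100.
dQ/dM = 18.499 − 0.242M = -3.28100.
η = (dQ/dM)·(M/Q) = -3.28100 × (90/694.8100) = -0.425.

-0.425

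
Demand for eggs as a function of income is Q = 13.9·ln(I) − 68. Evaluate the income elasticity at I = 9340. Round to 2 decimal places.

0.24

At I = 9340: Q = 59.075.
dQ/dI = 13.9/I = 0.00148822 at this income.
η = (dQ/dI)·(I/Q) = 0.00148822 × (9340/59.075) = 0.24.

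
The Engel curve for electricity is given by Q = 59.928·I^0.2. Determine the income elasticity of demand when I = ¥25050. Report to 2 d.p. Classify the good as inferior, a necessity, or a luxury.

0.20 (necessity)

For Q = A·I^β the income elasticity is constant and equal to β.
Here β = 0.2, so η = 0.20.
Since 0 < η < 1, the good is a necessity.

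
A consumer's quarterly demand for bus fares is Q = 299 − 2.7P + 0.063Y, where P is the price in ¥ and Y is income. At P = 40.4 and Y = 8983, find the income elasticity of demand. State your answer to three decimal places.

At P = 40.4, Y = 8983: Q = 755.849.
Holding P constant, ∂Q/∂Y = 0.063.
η_Y = (∂Q/∂Y)·(Y/Q) = 0.063 × (8983/755.849) = 0.749.

0.749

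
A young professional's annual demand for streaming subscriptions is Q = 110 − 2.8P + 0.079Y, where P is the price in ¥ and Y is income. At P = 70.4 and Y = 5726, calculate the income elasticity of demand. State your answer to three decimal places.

1.239

At P = 70.4, Y = 5726: Q = 365.234.
Holding P constant, ∂Q/∂Y = 0.079.
η_Y = (∂Q/∂Y)·(Y/Q) = 0.079 × (5726/365.234) = 1.239.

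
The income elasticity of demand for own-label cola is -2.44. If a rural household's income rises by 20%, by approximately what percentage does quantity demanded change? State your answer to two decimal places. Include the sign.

-48.80%

%ΔQ ≈ η × %ΔI = -2.44 × 20% = -48.80%.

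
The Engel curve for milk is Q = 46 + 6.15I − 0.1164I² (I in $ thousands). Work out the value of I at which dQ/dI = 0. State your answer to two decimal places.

dQ/dI = 6.15 − 0.2328I.
The good is inferior where dQ/dI < 0. Setting dQ/dI = 0 gives I = 6.15 / 0.2328 = 26.42.

26.42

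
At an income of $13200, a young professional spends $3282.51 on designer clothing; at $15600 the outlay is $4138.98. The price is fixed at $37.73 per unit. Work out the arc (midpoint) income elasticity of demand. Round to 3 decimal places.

With a constant price, Q₁ = 3282.51/37.73 = 87.000 and Q₂ = 4138.98/37.73 = 109.700 (equivalently, work directly with expenditure since P cancels).
Midpoint %ΔQ = (4138.98 − 3282.51)/3710.75 = 0.23081; midpoint %ΔI = (15600 − 13200)/14400 = 0.16667.
η = 0.23081 / 0.16667 = 1.385.

1.385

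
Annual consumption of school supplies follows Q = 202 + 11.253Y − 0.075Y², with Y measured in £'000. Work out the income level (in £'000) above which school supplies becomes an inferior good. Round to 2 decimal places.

dQ/dY = 11.253 − 0.15Y.
The good is inferior where dQ/dY < 0. Setting dQ/dY = 0 gives Y = 11.253 / 0.15 = 75.02.

75.02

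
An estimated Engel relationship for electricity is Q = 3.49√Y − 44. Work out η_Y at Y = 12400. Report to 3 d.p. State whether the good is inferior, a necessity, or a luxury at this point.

At Y = 12400: Q = 344.630.
dQ/dY = 3.49/(2√Y) = 0.0156706 at this income.
η = (dQ/dY)·(Y/Q) = 0.0156706 × (12400/344.630) = 0.564.
Since 0 < η < 1, the good is a necessity.

0.564 (necessity)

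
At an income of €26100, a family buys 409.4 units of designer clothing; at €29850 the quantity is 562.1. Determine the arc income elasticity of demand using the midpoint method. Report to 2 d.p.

ΔQ = 562.1 − 409.4 = 152.7; midpoint Q̄ = (409.4 + 562.1)/2 = 485.75.
ΔI = 29850 − 26100 = 3750; midpoint Ī = (26100 + 29850)/2 = 27975.
η = (ΔQ/Q̄) ÷ (ΔI/Ī) = (152.7/485.75) ÷ (3750/27975) = 2.35.

2.35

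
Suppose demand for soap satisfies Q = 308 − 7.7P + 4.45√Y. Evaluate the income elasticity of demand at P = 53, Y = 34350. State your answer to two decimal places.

0.57

At P = 53, Y = 34350: Q = 724.652.
Holding P constant, ∂Q/∂Y = 4.45/(2√Y) = 0.0120051.
η_Y = (∂Q/∂Y)·(Y/Q) = 0.0120051 × (34350/724.652) = 0.57.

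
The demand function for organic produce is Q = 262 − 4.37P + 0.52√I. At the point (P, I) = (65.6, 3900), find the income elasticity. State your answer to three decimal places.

At P = 65.6, I = 3900: Q = 7.802.
Holding P constant, ∂Q/∂I = 0.52/(2√I) = 0.00416333.
η_I = (∂Q/∂I)·(I/Q) = 0.00416333 × (3900/7.802) = 2.081.

2.081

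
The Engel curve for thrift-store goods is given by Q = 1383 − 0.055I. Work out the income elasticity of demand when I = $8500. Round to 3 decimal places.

-0.511

At I = 8500: Q = 915.500.
dQ/dI = −0.055.
η = (dQ/dI)·(I/Q) = -0.055 × (8500/915.500) = -0.511.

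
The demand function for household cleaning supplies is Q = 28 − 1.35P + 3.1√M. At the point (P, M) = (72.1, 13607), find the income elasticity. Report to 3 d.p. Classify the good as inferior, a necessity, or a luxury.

0.619 (necessity)

At P = 72.1, M = 13607: Q = 292.277.
Holding P constant, ∂Q/∂M = 3.1/(2√M) = 0.0132877.
η_M = (∂Q/∂M)·(M/Q) = 0.0132877 × (13607/292.277) = 0.619.
Since 0 < η < 1, this is a necessity.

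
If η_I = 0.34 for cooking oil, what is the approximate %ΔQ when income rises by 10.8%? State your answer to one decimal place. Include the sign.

3.7%

%ΔQ ≈ η × %ΔI = 0.34 × 10.8% = 3.7%.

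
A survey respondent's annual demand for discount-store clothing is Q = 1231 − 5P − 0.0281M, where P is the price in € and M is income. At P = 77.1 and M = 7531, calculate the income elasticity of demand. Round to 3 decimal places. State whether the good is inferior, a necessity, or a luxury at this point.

At P = 77.1, M = 7531: Q = 633.879.
Holding P constant, ∂Q/∂M = −0.0281.
η_M = (∂Q/∂M)·(M/Q) = -0.0281 × (7531/633.879) = -0.334.
Since η < 0, this is an inferior good.

-0.334 (inferior good)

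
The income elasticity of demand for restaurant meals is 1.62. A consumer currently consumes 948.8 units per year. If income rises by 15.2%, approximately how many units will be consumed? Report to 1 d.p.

%ΔQ ≈ η × %ΔI = 1.62 × 15.2% = 24.624%.
New Q ≈ 948.8 × (1 + 0.24624) = 1182.4.

1182.4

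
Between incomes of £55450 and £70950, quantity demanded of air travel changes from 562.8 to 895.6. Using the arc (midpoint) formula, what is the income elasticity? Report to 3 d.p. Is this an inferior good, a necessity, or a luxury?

ΔQ = 895.6 − 562.8 = 332.8; midpoint Q̄ = (562.8 + 895.6)/2 = 729.2.
ΔI = 70950 − 55450 = 15500; midpoint Ī = (55450 + 70950)/2 = 63200.
η = (ΔQ/Q̄) ÷ (ΔI/Ī) = (332.8/729.2) ÷ (15500/63200) = 1.861.
η > 1 ⇒ luxury.

1.861 (luxury)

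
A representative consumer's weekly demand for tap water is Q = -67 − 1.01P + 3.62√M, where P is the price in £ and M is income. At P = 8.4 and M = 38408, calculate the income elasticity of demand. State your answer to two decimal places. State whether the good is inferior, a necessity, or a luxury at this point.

At P = 8.4, M = 38408: Q = 633.962.
Holding P constant, ∂Q/∂M = 3.62/(2√M) = 0.00923566.
η_M = (∂Q/∂M)·(M/Q) = 0.00923566 × (38408/633.962) = 0.56.
Since 0 < η < 1, this is a necessity.

0.56 (necessity)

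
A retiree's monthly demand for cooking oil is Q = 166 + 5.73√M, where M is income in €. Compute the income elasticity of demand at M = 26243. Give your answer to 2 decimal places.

0.42

At M = 26243: Q = 1094.242.
dQ/dM = 5.73/(2√M) = 0.0176855 at this income.
η = (dQ/dM)·(M/Q) = 0.0176855 × (26243/1094.242) = 0.42.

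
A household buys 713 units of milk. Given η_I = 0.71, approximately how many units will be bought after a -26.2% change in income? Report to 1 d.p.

%ΔQ ≈ η × %ΔI = 0.71 × (-26.2%) = -18.602%.
New Q ≈ 713 × (1 − 0.18602) = 580.4.

580.4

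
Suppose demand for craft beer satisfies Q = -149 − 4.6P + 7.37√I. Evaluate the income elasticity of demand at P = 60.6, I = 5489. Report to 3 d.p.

2.308

At P = 60.6, I = 5489: Q = 118.267.
Holding P constant, ∂Q/∂I = 7.37/(2√I) = 0.0497383.
η_I = (∂Q/∂I)·(I/Q) = 0.0497383 × (5489/118.267) = 2.308.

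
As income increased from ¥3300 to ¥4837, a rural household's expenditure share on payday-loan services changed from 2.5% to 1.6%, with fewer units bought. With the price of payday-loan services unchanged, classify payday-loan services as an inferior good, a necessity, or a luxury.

Quantity demanded falls as income rises, so η < 0.

inferior good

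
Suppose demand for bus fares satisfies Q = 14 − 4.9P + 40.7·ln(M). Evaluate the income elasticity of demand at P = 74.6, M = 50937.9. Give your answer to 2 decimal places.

At P = 74.6, M = 50937.9: Q = 89.581.
Holding P constant, ∂Q/∂M = 40.7/M = 0.000799012.
η_M = (∂Q/∂M)·(M/Q) = 0.000799012 × (50937.9/89.581) = 0.45.

0.45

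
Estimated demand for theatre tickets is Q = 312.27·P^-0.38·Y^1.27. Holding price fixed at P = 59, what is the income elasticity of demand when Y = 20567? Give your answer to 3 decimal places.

1.270

For a multiplicative demand Q = A·P^α·Y^β, the income elasticity is β everywhere.
Here β = 1.27, so η = 1.270.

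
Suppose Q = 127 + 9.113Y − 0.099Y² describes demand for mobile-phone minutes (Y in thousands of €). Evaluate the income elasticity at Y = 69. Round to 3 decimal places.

At Y = 69: Q = 284.4580.
dQ/dY = 9.113 − 0.198Y = -4.54900.
η = (dQ/dY)·(Y/Q) = -4.54900 × (69/284.4580) = -1.103.

-1.103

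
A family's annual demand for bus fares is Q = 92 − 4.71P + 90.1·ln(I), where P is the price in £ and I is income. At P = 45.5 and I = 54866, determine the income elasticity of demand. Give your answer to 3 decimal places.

0.105

At P = 45.5, I = 54866: Q = 860.925.
Holding P constant, ∂Q/∂I = 90.1/I = 0.00164218.
η_I = (∂Q/∂I)·(I/Q) = 0.00164218 × (54866/860.925) = 0.105.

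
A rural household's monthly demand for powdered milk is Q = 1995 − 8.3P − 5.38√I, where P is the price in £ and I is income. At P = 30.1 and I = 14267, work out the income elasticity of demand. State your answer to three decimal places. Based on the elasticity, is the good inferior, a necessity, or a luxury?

-0.291 (inferior good)

At P = 30.1, I = 14267: Q = 1102.558.
Holding P constant, ∂Q/∂I = -5.38/(2√I) = -0.0225209.
η_I = (∂Q/∂I)·(I/Q) = -0.0225209 × (14267/1102.558) = -0.291.
Since η < 0, this is an inferior good.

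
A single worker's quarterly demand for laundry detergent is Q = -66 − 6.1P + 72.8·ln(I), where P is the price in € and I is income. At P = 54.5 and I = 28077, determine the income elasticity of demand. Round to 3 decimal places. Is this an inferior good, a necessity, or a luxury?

0.210 (necessity)

At P = 54.5, I = 28077: Q = 347.219.
Holding P constant, ∂Q/∂I = 72.8/I = 0.00259287.
η_I = (∂Q/∂I)·(I/Q) = 0.00259287 × (28077/347.219) = 0.210.
Since 0 < η < 1, this is a necessity.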